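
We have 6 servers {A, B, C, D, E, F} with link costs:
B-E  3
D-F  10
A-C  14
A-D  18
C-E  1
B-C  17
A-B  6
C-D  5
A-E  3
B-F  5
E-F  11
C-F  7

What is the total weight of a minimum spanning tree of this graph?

Kruskal's algorithm — process edges by increasing weight (ties by edge label):
C-E (1): add. Components now {A} {B} {C,E} {D} {F}
A-E (3): add. Components now {A,C,E} {B} {D} {F}
B-E (3): add. Components now {A,B,C,E} {D} {F}
B-F (5): add. Components now {A,B,C,E,F} {D}
C-D (5): add. Components now {A,B,C,D,E,F}
MST edges: C-E, A-E, B-E, B-F, C-D; total weight 1+3+3+5+5 = 17.

17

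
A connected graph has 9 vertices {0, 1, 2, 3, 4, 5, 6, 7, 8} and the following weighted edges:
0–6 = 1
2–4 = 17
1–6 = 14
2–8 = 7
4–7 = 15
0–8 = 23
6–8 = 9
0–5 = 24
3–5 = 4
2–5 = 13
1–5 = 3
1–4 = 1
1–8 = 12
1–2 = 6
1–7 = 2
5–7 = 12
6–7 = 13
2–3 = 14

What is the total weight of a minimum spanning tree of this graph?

33

Grow the tree from 5 using Prim:
Step 1: cheapest edge leaving the tree is 1–5 (3); add 1.
Step 2: cheapest edge leaving the tree is 1–4 (1); add 4.
Step 3: cheapest edge leaving the tree is 1–7 (2); add 7.
Step 4: cheapest edge leaving the tree is 3–5 (4); add 3.
Step 5: cheapest edge leaving the tree is 1–2 (6); add 2.
Step 6: cheapest edge leaving the tree is 2–8 (7); add 8.
Step 7: cheapest edge leaving the tree is 6–8 (9); add 6.
Step 8: cheapest edge leaving the tree is 0–6 (1); add 0.
MST edges: 1–5, 1–4, 1–7, 3–5, 1–2, 2–8, 6–8, 0–6; total weight 3+1+2+4+6+7+9+1 = 33.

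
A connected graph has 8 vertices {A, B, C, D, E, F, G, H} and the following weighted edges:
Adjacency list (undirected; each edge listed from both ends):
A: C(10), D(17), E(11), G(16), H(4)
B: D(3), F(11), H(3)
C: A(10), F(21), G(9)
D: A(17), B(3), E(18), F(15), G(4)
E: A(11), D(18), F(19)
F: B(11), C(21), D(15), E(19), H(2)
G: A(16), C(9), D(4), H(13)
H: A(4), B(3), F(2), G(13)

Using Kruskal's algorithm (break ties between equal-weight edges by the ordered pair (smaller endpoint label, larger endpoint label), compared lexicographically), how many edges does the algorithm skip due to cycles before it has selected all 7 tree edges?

Kruskal's algorithm — process edges by increasing weight (ties by edge label):
F-H (2): add — endpoints in different components.
B-D (3): add — endpoints in different components.
B-H (3): add — endpoints in different components.
A-H (4): add — endpoints in different components.
D-G (4): add — endpoints in different components.
C-G (9): add — endpoints in different components.
A-C (10): skip — A and C already connected.
A-E (11): add — endpoints in different components.
Edges rejected before the tree was complete: 1.

1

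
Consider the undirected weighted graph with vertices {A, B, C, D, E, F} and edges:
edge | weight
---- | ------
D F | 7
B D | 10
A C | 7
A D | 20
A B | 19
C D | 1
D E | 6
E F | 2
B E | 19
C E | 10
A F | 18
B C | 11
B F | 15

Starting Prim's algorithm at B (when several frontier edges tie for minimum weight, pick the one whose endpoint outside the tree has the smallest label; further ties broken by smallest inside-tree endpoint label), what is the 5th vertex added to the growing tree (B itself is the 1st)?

F

Prim, starting at B.
Step 1: frontier [B D 10, B C 11, B F 15, A B 19, B E 19] → take B D (10); add D.
Step 2: frontier [B C 11, B F 15, A B 19, B E 19, C D 1, D E 6, D F 7, A D 20] → take C D (1); add C.
Step 3: frontier [B F 15, A B 19, B E 19, A C 7, C E 10, D E 6, D F 7, A D 20] → take D E (6); add E.
Step 4: frontier [B F 15, A B 19, A C 7, D F 7, A D 20, E F 2] → take E F (2); add F.
Step 5: frontier [A B 19, A C 7, A D 20, A F 18] → take A C (7); add A.
Vertex order: B, D, C, E, F, A. The 5th vertex is F.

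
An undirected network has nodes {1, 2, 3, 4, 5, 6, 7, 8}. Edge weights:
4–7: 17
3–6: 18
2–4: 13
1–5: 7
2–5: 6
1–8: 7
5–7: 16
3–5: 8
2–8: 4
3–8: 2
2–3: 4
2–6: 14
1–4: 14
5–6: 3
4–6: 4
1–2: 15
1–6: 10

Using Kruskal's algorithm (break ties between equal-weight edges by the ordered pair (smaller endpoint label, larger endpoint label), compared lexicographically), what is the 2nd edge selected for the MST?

Kruskal's algorithm — process edges by increasing weight (ties by edge label):
3–8 (2): add — endpoints in different components.
5–6 (3): add — endpoints in different components.
2–3 (4): add — endpoints in different components.
2–8 (4): skip — 2 and 8 already connected.
4–6 (4): add — endpoints in different components.
2–5 (6): add — endpoints in different components.
1–5 (7): add — endpoints in different components.
1–8 (7): skip — 1 and 8 already connected.
3–5 (8): skip — 3 and 5 already connected.
1–6 (10): skip — 1 and 6 already connected.
2–4 (13): skip — 2 and 4 already connected.
1–4 (14): skip — 1 and 4 already connected.
2–6 (14): skip — 2 and 6 already connected.
1–2 (15): skip — 1 and 2 already connected.
5–7 (16): add — endpoints in different components.
The 2nd edge added is 5–6.

5-6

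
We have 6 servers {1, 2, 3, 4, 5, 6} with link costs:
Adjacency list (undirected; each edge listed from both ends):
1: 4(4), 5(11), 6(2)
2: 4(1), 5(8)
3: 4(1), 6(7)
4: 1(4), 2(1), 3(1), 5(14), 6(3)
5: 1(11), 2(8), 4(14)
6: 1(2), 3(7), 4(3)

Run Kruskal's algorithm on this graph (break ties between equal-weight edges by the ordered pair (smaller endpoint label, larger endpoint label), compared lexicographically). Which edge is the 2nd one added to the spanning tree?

3-4

Kruskal: consider edges lightest-first.
2—4 (1): add. Components now {1} {2,4} {3} {5} {6}
3—4 (1): add. Components now {1} {2,3,4} {5} {6}
1—6 (2): add. Components now {1,6} {2,3,4} {5}
4—6 (3): add. Components now {1,2,3,4,6} {5}
1—4 (4): skip — 1 and 4 already connected.
3—6 (7): skip — 3 and 6 already connected.
2—5 (8): add. Components now {1,2,3,4,5,6}
The 2nd edge added is 3—4.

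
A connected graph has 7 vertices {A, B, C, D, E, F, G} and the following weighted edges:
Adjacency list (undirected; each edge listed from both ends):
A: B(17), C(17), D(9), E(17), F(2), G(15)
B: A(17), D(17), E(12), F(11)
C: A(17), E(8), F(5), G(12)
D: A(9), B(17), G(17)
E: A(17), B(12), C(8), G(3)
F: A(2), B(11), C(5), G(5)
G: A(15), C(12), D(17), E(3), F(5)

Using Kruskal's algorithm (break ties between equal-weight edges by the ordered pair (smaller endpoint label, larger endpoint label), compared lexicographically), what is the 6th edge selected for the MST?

Kruskal: consider edges lightest-first.
A—F (2): add. Components now {A,F} {B} {C} {D} {E} {G}
E—G (3): add. Components now {A,F} {B} {C} {D} {E,G}
C—F (5): add. Components now {A,C,F} {B} {D} {E,G}
F—G (5): add. Components now {A,C,E,F,G} {B} {D}
C—E (8): skip — C and E already connected.
A—D (9): add. Components now {A,C,D,E,F,G} {B}
B—F (11): add. Components now {A,B,C,D,E,F,G}
The 6th edge added is B—F.

B-F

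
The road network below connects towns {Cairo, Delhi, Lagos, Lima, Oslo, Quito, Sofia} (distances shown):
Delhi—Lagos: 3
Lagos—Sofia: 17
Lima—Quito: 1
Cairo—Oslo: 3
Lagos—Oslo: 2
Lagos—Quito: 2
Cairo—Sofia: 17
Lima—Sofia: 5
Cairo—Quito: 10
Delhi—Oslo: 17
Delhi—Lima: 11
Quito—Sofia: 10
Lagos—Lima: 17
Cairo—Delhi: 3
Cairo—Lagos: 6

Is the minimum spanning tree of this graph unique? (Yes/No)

Sort edges by weight, then run Kruskal:
Lima—Quito (1): add. Components now {Cairo} {Oslo} {Sofia} {Lima,Quito} {Lagos} {Delhi}
Lagos—Oslo (2): add. Components now {Cairo} {Lagos,Oslo} {Sofia} {Lima,Quito} {Delhi}
Lagos—Quito (2): add. Components now {Cairo} {Lagos,Lima,Oslo,Quito} {Sofia} {Delhi}
Cairo—Delhi (3): add. Components now {Cairo,Delhi} {Lagos,Lima,Oslo,Quito} {Sofia}
Cairo—Oslo (3): add. Components now {Cairo,Delhi,Lagos,Lima,Oslo,Quito} {Sofia}
Delhi—Lagos (3): skip — Lagos and Delhi already connected.
Lima—Sofia (5): add. Components now {Cairo,Delhi,Lagos,Lima,Oslo,Quito,Sofia}
Non-tree edge Delhi—Lagos has weight 3, equal to the heaviest edge on its tree cycle — swapping gives another MST of the same weight. Not unique.

No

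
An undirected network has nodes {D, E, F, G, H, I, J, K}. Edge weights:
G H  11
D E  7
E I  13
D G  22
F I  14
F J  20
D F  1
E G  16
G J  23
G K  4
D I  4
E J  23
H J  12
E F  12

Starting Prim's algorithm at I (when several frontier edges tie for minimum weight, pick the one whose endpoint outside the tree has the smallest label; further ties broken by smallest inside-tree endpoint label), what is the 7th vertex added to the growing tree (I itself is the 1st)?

Prim, starting at I.
Step 1: cheapest edge leaving the tree is D I (4); add D.
Step 2: cheapest edge leaving the tree is D F (1); add F.
Step 3: cheapest edge leaving the tree is D E (7); add E.
Step 4: cheapest edge leaving the tree is E G (16); add G.
Step 5: cheapest edge leaving the tree is G K (4); add K.
Step 6: cheapest edge leaving the tree is G H (11); add H.
Step 7: cheapest edge leaving the tree is H J (12); add J.
Vertex order: I, D, F, E, G, K, H, J. The 7th vertex is H.

H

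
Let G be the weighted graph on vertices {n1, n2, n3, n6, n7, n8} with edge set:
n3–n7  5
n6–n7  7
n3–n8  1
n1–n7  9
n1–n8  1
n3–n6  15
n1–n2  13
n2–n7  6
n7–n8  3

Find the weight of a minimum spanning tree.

Kruskal: consider edges lightest-first.
n1–n8 (1): add. Components now {n7} {n6} {n1,n8} {n3} {n2}
n3–n8 (1): add. Components now {n7} {n6} {n1,n3,n8} {n2}
n7–n8 (3): add. Components now {n1,n3,n7,n8} {n6} {n2}
n3–n7 (5): skip — n7 and n3 already connected.
n2–n7 (6): add. Components now {n1,n2,n3,n7,n8} {n6}
n6–n7 (7): add. Components now {n1,n2,n3,n6,n7,n8}
MST edges: n1–n8, n3–n8, n7–n8, n2–n7, n6–n7; total weight 1+1+3+6+7 = 18.

18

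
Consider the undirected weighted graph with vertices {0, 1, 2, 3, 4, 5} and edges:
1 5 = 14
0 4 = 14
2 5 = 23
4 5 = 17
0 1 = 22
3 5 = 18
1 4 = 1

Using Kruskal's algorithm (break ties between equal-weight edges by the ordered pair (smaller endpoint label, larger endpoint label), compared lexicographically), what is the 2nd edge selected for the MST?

0-4

Sort edges by weight, then run Kruskal:
1 4 (1): add — endpoints in different components.
0 4 (14): add — endpoints in different components.
1 5 (14): add — endpoints in different components.
4 5 (17): skip — 4 and 5 already connected.
3 5 (18): add — endpoints in different components.
0 1 (22): skip — 0 and 1 already connected.
2 5 (23): add — endpoints in different components.
The 2nd edge added is 0 4.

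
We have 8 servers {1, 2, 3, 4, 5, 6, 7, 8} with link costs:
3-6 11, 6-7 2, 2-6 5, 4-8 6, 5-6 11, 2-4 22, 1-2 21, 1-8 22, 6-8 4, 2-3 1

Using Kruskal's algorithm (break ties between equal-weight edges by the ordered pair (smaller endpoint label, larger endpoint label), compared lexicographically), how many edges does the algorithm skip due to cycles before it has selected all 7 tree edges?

1

Kruskal: consider edges lightest-first.
2-3 (1): add — endpoints in different components.
6-7 (2): add — endpoints in different components.
6-8 (4): add — endpoints in different components.
2-6 (5): add — endpoints in different components.
4-8 (6): add — endpoints in different components.
3-6 (11): skip — 3 and 6 already connected.
5-6 (11): add — endpoints in different components.
1-2 (21): add — endpoints in different components.
Edges rejected before the tree was complete: 1.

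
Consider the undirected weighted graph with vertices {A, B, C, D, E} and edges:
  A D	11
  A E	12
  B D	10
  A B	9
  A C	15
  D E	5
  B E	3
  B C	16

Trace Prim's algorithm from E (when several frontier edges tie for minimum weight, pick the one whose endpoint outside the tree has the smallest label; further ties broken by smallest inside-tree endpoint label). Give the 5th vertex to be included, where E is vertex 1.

C

Prim's algorithm from E:
Step 1: frontier [B E 3, D E 5, A E 12] → take B E (3); add B.
Step 2: frontier [A B 9, B D 10, B C 16, D E 5, A E 12] → take D E (5); add D.
Step 3: frontier [A B 9, B C 16, A D 11, A E 12] → take A B (9); add A.
Step 4: frontier [A C 15, B C 16] → take A C (15); add C.
Vertex order: E, B, D, A, C. The 5th vertex is C.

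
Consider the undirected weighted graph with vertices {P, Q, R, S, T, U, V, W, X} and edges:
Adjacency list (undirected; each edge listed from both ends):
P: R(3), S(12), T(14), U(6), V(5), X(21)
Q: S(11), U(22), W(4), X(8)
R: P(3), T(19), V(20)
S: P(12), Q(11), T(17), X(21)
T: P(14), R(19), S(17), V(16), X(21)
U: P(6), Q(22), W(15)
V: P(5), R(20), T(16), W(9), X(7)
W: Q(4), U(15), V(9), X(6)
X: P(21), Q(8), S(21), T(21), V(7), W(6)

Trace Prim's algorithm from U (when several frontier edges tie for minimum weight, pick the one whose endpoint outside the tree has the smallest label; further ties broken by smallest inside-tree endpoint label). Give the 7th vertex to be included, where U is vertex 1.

Q

Prim, starting at U.
Step 1: cheapest edge leaving the tree is P-U (6); add P.
Step 2: cheapest edge leaving the tree is P-R (3); add R.
Step 3: cheapest edge leaving the tree is P-V (5); add V.
Step 4: cheapest edge leaving the tree is V-X (7); add X.
Step 5: cheapest edge leaving the tree is W-X (6); add W.
Step 6: cheapest edge leaving the tree is Q-W (4); add Q.
Step 7: cheapest edge leaving the tree is Q-S (11); add S.
Step 8: cheapest edge leaving the tree is P-T (14); add T.
Vertex order: U, P, R, V, X, W, Q, S, T. The 7th vertex is Q.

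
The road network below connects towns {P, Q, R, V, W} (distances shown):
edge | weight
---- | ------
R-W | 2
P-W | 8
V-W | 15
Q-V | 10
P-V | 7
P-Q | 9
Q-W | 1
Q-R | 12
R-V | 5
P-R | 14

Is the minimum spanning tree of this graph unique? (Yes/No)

Kruskal's algorithm — process edges by increasing weight (ties by edge label):
Q-W (1): add. Components now {R} {V} {Q,W} {P}
R-W (2): add. Components now {Q,R,W} {V} {P}
R-V (5): add. Components now {Q,R,V,W} {P}
P-V (7): add. Components now {P,Q,R,V,W}
Every non-tree edge has weight strictly greater than the heaviest edge on the tree path between its endpoints, so the MST is unique.

Yes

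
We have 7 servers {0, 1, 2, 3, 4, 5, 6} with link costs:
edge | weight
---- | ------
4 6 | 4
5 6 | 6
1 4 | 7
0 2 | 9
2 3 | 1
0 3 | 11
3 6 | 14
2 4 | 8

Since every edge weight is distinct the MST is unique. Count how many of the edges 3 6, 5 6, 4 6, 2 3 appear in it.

Kruskal's algorithm — process edges by increasing weight (ties by edge label):
2 3 (1): add. Components now {0} {1} {2,3} {4} {5} {6}
4 6 (4): add. Components now {0} {1} {2,3} {4,6} {5}
5 6 (6): add. Components now {0} {1} {2,3} {4,5,6}
1 4 (7): add. Components now {0} {1,4,5,6} {2,3}
2 4 (8): add. Components now {0} {1,2,3,4,5,6}
0 2 (9): add. Components now {0,1,2,3,4,5,6}
MST edge set: {2 3, 4 6, 5 6, 1 4, 2 4, 0 2}.
Of the listed edges, {5 6, 4 6, 2 3} are in the MST → 3.

3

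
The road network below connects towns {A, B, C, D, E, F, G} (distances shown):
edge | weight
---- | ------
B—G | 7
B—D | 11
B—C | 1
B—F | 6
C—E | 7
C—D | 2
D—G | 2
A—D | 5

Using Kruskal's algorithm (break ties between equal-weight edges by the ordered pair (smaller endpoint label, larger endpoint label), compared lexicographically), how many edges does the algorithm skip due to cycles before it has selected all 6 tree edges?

Kruskal: consider edges lightest-first.
B—C (1): add — endpoints in different components.
C—D (2): add — endpoints in different components.
D—G (2): add — endpoints in different components.
A—D (5): add — endpoints in different components.
B—F (6): add — endpoints in different components.
B—G (7): skip — B and G already connected.
C—E (7): add — endpoints in different components.
Edges rejected before the tree was complete: 1.

1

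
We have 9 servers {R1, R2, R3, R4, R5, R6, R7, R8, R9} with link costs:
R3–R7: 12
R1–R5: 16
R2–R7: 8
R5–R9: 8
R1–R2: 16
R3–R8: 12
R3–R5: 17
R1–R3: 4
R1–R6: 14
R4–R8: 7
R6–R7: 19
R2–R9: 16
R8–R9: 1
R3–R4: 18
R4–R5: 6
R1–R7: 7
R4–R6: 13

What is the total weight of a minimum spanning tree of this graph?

Kruskal: consider edges lightest-first.
R8–R9 (1): add — endpoints in different components.
R1–R3 (4): add — endpoints in different components.
R4–R5 (6): add — endpoints in different components.
R1–R7 (7): add — endpoints in different components.
R4–R8 (7): add — endpoints in different components.
R2–R7 (8): add — endpoints in different components.
R5–R9 (8): skip — R9 and R5 already connected.
R3–R7 (12): skip — R3 and R7 already connected.
R3–R8 (12): add — endpoints in different components.
R4–R6 (13): add — endpoints in different components.
MST edges: R8–R9, R1–R3, R4–R5, R1–R7, R4–R8, R2–R7, R3–R8, R4–R6; total weight 1+4+6+7+7+8+12+13 = 58.

58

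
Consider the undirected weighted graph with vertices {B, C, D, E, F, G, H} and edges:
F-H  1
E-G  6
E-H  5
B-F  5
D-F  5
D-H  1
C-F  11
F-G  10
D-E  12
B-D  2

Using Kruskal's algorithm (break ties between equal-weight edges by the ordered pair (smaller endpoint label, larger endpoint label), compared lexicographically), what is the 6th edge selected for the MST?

C-F

Kruskal's algorithm — process edges by increasing weight (ties by edge label):
D-H (1): add — endpoints in different components.
F-H (1): add — endpoints in different components.
B-D (2): add — endpoints in different components.
B-F (5): skip — B and F already connected.
D-F (5): skip — D and F already connected.
E-H (5): add — endpoints in different components.
E-G (6): add — endpoints in different components.
F-G (10): skip — F and G already connected.
C-F (11): add — endpoints in different components.
The 6th edge added is C-F.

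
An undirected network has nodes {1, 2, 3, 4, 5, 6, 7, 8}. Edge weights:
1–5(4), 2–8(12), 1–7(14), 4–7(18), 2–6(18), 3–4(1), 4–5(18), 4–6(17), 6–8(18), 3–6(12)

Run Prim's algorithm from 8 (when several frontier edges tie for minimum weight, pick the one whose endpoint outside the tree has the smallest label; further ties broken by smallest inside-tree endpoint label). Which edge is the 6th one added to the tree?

1-5

Prim, starting at 8.
Step 1: frontier [2–8 12, 6–8 18] → take 2–8 (12); add 2.
Step 2: frontier [2–6 18, 6–8 18] → take 2–6 (18); add 6.
Step 3: frontier [3–6 12, 4–6 17] → take 3–6 (12); add 3.
Step 4: frontier [3–4 1, 4–6 17] → take 3–4 (1); add 4.
Step 5: frontier [4–5 18, 4–7 18] → take 4–5 (18); add 5.
Step 6: frontier [4–7 18, 1–5 4] → take 1–5 (4); add 1.
Step 7: frontier [1–7 14, 4–7 18] → take 1–7 (14); add 7.
The 6th edge added is 1–5.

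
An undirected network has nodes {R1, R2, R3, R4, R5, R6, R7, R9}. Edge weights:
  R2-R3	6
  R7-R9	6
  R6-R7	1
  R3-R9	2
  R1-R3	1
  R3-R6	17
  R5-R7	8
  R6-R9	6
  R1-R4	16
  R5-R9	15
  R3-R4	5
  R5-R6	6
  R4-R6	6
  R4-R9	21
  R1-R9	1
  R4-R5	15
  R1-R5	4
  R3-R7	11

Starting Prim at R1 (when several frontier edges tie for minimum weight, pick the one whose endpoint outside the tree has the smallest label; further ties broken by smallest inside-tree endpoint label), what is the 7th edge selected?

Prim, starting at R1.
Step 1: cheapest edge leaving the tree is R1-R3 (1); add R3.
Step 2: cheapest edge leaving the tree is R1-R9 (1); add R9.
Step 3: cheapest edge leaving the tree is R1-R5 (4); add R5.
Step 4: cheapest edge leaving the tree is R3-R4 (5); add R4.
Step 5: cheapest edge leaving the tree is R2-R3 (6); add R2.
Step 6: cheapest edge leaving the tree is R4-R6 (6); add R6.
Step 7: cheapest edge leaving the tree is R6-R7 (1); add R7.
The 7th edge added is R6-R7.

R6-R7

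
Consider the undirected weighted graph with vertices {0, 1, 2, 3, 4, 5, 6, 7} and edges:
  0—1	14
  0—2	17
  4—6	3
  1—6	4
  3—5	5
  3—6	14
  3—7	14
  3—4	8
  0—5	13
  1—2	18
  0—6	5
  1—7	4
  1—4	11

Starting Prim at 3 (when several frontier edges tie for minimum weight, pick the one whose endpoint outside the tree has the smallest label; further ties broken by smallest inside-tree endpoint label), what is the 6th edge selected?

0-6

Prim's algorithm from 3:
Step 1: cheapest edge leaving the tree is 3—5 (5); add 5.
Step 2: cheapest edge leaving the tree is 3—4 (8); add 4.
Step 3: cheapest edge leaving the tree is 4—6 (3); add 6.
Step 4: cheapest edge leaving the tree is 1—6 (4); add 1.
Step 5: cheapest edge leaving the tree is 1—7 (4); add 7.
Step 6: cheapest edge leaving the tree is 0—6 (5); add 0.
Step 7: cheapest edge leaving the tree is 0—2 (17); add 2.
The 6th edge added is 0—6.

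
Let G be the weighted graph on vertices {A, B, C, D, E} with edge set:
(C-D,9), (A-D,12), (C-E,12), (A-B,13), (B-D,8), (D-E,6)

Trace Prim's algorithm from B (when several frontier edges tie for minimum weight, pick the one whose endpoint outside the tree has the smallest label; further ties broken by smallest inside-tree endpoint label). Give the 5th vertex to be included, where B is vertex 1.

Prim, starting at B.
Step 1: cheapest edge leaving the tree is B-D (8); add D.
Step 2: cheapest edge leaving the tree is D-E (6); add E.
Step 3: cheapest edge leaving the tree is C-D (9); add C.
Step 4: cheapest edge leaving the tree is A-D (12); add A.
Vertex order: B, D, E, C, A. The 5th vertex is A.

A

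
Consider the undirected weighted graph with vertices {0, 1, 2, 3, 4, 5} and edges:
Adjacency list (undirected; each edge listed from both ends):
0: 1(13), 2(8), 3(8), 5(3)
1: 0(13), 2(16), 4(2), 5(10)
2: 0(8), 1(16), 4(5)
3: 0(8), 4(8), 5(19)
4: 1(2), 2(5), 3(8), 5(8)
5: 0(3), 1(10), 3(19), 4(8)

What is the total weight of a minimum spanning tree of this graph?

Kruskal's algorithm — process edges by increasing weight (ties by edge label):
1—4 (2): add — endpoints in different components.
0—5 (3): add — endpoints in different components.
2—4 (5): add — endpoints in different components.
0—2 (8): add — endpoints in different components.
0—3 (8): add — endpoints in different components.
MST edges: 1—4, 0—5, 2—4, 0—2, 0—3; total weight 2+3+5+8+8 = 26.

26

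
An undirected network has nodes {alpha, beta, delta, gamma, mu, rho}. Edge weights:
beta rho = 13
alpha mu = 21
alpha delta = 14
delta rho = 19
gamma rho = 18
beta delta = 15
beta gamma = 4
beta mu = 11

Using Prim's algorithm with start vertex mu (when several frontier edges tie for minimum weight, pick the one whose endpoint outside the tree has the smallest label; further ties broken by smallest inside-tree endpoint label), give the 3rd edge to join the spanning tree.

beta-rho

Prim's algorithm from mu:
Step 1: frontier [beta mu 11, alpha mu 21] → take beta mu (11); add beta.
Step 2: frontier [beta gamma 4, beta rho 13, beta delta 15, alpha mu 21] → take beta gamma (4); add gamma.
Step 3: frontier [beta rho 13, beta delta 15, gamma rho 18, alpha mu 21] → take beta rho (13); add rho.
Step 4: frontier [beta delta 15, alpha mu 21, delta rho 19] → take beta delta (15); add delta.
Step 5: frontier [alpha delta 14, alpha mu 21] → take alpha delta (14); add alpha.
The 3rd edge added is beta rho.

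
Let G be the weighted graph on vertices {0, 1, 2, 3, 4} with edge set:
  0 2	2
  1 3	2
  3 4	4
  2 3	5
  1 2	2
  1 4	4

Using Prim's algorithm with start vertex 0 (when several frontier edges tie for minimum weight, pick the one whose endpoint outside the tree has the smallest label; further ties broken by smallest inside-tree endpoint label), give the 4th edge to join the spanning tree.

Prim, starting at 0.
Step 1: cheapest edge leaving the tree is 0 2 (2); add 2.
Step 2: cheapest edge leaving the tree is 1 2 (2); add 1.
Step 3: cheapest edge leaving the tree is 1 3 (2); add 3.
Step 4: cheapest edge leaving the tree is 1 4 (4); add 4.
The 4th edge added is 1 4.

1-4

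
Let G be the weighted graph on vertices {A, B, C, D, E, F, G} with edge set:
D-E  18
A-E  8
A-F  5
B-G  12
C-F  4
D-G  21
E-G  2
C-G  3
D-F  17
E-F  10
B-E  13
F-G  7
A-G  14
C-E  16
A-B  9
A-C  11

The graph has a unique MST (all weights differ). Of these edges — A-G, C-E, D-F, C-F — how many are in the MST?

Sort edges by weight, then run Kruskal:
E-G (2): add — endpoints in different components.
C-G (3): add — endpoints in different components.
C-F (4): add — endpoints in different components.
A-F (5): add — endpoints in different components.
F-G (7): skip — F and G already connected.
A-E (8): skip — A and E already connected.
A-B (9): add — endpoints in different components.
E-F (10): skip — E and F already connected.
A-C (11): skip — A and C already connected.
B-G (12): skip — B and G already connected.
B-E (13): skip — B and E already connected.
A-G (14): skip — A and G already connected.
C-E (16): skip — C and E already connected.
D-F (17): add — endpoints in different components.
MST edge set: {E-G, C-G, C-F, A-F, A-B, D-F}.
Of the listed edges, {D-F, C-F} are in the MST → 2.

2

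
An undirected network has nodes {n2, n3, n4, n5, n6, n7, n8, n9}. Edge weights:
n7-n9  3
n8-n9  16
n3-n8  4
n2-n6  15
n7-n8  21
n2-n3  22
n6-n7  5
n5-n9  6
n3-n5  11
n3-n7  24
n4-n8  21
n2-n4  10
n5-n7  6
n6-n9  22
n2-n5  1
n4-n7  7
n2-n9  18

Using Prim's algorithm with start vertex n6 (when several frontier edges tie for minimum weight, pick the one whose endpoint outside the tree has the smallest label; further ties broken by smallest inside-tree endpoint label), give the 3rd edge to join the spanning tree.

n5-n7

Prim, starting at n6.
Step 1: cheapest edge leaving the tree is n6-n7 (5); add n7.
Step 2: cheapest edge leaving the tree is n7-n9 (3); add n9.
Step 3: cheapest edge leaving the tree is n5-n7 (6); add n5.
Step 4: cheapest edge leaving the tree is n2-n5 (1); add n2.
Step 5: cheapest edge leaving the tree is n4-n7 (7); add n4.
Step 6: cheapest edge leaving the tree is n3-n5 (11); add n3.
Step 7: cheapest edge leaving the tree is n3-n8 (4); add n8.
The 3rd edge added is n5-n7.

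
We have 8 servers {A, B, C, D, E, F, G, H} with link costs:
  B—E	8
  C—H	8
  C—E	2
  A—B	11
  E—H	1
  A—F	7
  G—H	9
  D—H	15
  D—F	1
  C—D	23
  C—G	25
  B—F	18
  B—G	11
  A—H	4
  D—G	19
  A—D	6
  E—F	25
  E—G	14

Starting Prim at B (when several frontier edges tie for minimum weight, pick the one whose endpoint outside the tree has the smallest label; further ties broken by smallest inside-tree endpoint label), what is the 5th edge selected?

A-D

Grow the tree from B using Prim:
Step 1: cheapest edge leaving the tree is B—E (8); add E.
Step 2: cheapest edge leaving the tree is E—H (1); add H.
Step 3: cheapest edge leaving the tree is C—E (2); add C.
Step 4: cheapest edge leaving the tree is A—H (4); add A.
Step 5: cheapest edge leaving the tree is A—D (6); add D.
Step 6: cheapest edge leaving the tree is D—F (1); add F.
Step 7: cheapest edge leaving the tree is G—H (9); add G.
The 5th edge added is A—D.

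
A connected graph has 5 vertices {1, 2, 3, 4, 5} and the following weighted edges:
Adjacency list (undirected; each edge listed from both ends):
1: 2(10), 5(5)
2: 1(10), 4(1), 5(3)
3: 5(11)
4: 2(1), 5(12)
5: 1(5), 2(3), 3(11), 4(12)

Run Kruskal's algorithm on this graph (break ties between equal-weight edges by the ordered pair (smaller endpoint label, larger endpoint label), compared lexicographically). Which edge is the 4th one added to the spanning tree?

3-5

Sort edges by weight, then run Kruskal:
2 4 (1): add — endpoints in different components.
2 5 (3): add — endpoints in different components.
1 5 (5): add — endpoints in different components.
1 2 (10): skip — 1 and 2 already connected.
3 5 (11): add — endpoints in different components.
The 4th edge added is 3 5.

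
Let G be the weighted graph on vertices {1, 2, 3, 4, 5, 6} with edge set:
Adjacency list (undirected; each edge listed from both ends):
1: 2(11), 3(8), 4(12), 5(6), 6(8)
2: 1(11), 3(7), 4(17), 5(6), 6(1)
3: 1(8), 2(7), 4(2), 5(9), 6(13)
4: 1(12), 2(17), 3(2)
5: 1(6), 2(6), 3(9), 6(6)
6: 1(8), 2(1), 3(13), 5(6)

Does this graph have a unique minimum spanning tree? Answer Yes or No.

Kruskal's algorithm — process edges by increasing weight (ties by edge label):
2—6 (1): add — endpoints in different components.
3—4 (2): add — endpoints in different components.
1—5 (6): add — endpoints in different components.
2—5 (6): add — endpoints in different components.
5—6 (6): skip — 5 and 6 already connected.
2—3 (7): add — endpoints in different components.
Non-tree edge 5—6 has weight 6, equal to the heaviest edge on its tree cycle — swapping gives another MST of the same weight. Not unique.

No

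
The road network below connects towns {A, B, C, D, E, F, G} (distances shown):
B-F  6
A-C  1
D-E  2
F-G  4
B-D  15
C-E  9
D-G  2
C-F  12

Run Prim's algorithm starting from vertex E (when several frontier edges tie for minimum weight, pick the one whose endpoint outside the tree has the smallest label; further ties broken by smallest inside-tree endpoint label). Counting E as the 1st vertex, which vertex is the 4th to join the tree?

Prim's algorithm from E:
Step 1: cheapest edge leaving the tree is D-E (2); add D.
Step 2: cheapest edge leaving the tree is D-G (2); add G.
Step 3: cheapest edge leaving the tree is F-G (4); add F.
Step 4: cheapest edge leaving the tree is B-F (6); add B.
Step 5: cheapest edge leaving the tree is C-E (9); add C.
Step 6: cheapest edge leaving the tree is A-C (1); add A.
Vertex order: E, D, G, F, B, C, A. The 4th vertex is F.

F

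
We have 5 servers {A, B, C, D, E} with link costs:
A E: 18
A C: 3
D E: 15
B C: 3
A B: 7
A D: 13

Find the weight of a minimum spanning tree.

Prim, starting at D.
Step 1: cheapest edge leaving the tree is A D (13); add A.
Step 2: cheapest edge leaving the tree is A C (3); add C.
Step 3: cheapest edge leaving the tree is B C (3); add B.
Step 4: cheapest edge leaving the tree is D E (15); add E.
MST edges: A D, A C, B C, D E; total weight 13+3+3+15 = 34.

34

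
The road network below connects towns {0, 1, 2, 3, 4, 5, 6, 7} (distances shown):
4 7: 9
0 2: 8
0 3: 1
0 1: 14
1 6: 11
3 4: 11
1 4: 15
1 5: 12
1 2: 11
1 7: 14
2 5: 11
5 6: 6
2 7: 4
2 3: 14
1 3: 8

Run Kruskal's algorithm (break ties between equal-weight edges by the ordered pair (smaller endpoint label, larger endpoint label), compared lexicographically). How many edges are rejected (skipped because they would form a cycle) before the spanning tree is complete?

Kruskal: consider edges lightest-first.
0 3 (1): add — endpoints in different components.
2 7 (4): add — endpoints in different components.
5 6 (6): add — endpoints in different components.
0 2 (8): add — endpoints in different components.
1 3 (8): add — endpoints in different components.
4 7 (9): add — endpoints in different components.
1 2 (11): skip — 1 and 2 already connected.
1 6 (11): add — endpoints in different components.
Edges rejected before the tree was complete: 1.

1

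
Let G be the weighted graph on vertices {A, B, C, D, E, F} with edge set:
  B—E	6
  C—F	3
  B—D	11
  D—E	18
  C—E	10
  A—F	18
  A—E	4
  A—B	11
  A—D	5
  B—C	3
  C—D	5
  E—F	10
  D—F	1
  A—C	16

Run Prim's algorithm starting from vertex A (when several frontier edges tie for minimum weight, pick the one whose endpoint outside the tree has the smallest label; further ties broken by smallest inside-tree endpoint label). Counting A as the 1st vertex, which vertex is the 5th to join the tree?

Prim's algorithm from A:
Step 1: cheapest edge leaving the tree is A—E (4); add E.
Step 2: cheapest edge leaving the tree is A—D (5); add D.
Step 3: cheapest edge leaving the tree is D—F (1); add F.
Step 4: cheapest edge leaving the tree is C—F (3); add C.
Step 5: cheapest edge leaving the tree is B—C (3); add B.
Vertex order: A, E, D, F, C, B. The 5th vertex is C.

C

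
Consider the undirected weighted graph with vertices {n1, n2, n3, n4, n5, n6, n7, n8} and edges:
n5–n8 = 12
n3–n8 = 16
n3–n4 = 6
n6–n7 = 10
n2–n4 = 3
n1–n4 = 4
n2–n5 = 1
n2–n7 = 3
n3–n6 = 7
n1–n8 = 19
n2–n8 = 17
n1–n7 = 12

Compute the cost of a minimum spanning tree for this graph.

Prim's algorithm from n1:
Step 1: frontier [n1–n4 4, n1–n7 12, n1–n8 19] → take n1–n4 (4); add n4.
Step 2: frontier [n1–n7 12, n1–n8 19, n2–n4 3, n3–n4 6] → take n2–n4 (3); add n2.
Step 3: frontier [n1–n7 12, n1–n8 19, n2–n5 1, n2–n7 3, n2–n8 17, n3–n4 6] → take n2–n5 (1); add n5.
Step 4: frontier [n1–n7 12, n1–n8 19, n2–n7 3, n2–n8 17, n3–n4 6, n5–n8 12] → take n2–n7 (3); add n7.
Step 5: frontier [n1–n8 19, n2–n8 17, n3–n4 6, n5–n8 12, n6–n7 10] → take n3–n4 (6); add n3.
Step 6: frontier [n1–n8 19, n2–n8 17, n3–n6 7, n3–n8 16, n5–n8 12, n6–n7 10] → take n3–n6 (7); add n6.
Step 7: frontier [n1–n8 19, n2–n8 17, n3–n8 16, n5–n8 12] → take n5–n8 (12); add n8.
MST edges: n1–n4, n2–n4, n2–n5, n2–n7, n3–n4, n3–n6, n5–n8; total weight 4+3+1+3+6+7+12 = 36.

36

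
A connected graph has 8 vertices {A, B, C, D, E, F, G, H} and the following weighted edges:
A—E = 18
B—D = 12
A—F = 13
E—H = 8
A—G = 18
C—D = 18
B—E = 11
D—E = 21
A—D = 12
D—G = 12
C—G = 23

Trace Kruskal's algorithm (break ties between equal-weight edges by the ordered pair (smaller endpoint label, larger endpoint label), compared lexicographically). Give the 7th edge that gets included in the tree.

C-D

Kruskal: consider edges lightest-first.
E—H (8): add — endpoints in different components.
B—E (11): add — endpoints in different components.
A—D (12): add — endpoints in different components.
B—D (12): add — endpoints in different components.
D—G (12): add — endpoints in different components.
A—F (13): add — endpoints in different components.
A—E (18): skip — A and E already connected.
A—G (18): skip — A and G already connected.
C—D (18): add — endpoints in different components.
The 7th edge added is C—D.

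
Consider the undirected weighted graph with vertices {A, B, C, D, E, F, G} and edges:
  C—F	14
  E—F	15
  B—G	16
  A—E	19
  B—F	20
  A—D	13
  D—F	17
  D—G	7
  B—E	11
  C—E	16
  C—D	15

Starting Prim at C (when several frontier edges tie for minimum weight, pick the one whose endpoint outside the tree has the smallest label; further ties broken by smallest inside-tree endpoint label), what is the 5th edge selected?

Prim's algorithm from C:
Step 1: frontier [C—F 14, C—D 15, C—E 16] → take C—F (14); add F.
Step 2: frontier [C—D 15, C—E 16, E—F 15, D—F 17, B—F 20] → take C—D (15); add D.
Step 3: frontier [C—E 16, D—G 7, A—D 13, E—F 15, B—F 20] → take D—G (7); add G.
Step 4: frontier [C—E 16, A—D 13, E—F 15, B—F 20, B—G 16] → take A—D (13); add A.
Step 5: frontier [A—E 19, C—E 16, E—F 15, B—F 20, B—G 16] → take E—F (15); add E.
Step 6: frontier [B—E 11, B—F 20, B—G 16] → take B—E (11); add B.
The 5th edge added is E—F.

E-F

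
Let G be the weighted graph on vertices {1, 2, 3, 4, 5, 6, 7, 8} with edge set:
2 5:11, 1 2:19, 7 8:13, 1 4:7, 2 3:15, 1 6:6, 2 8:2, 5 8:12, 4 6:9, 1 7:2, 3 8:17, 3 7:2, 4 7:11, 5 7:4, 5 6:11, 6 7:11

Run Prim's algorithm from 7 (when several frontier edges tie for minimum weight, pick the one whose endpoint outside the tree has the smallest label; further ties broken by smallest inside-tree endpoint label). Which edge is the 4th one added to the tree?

Grow the tree from 7 using Prim:
Step 1: cheapest edge leaving the tree is 1 7 (2); add 1.
Step 2: cheapest edge leaving the tree is 3 7 (2); add 3.
Step 3: cheapest edge leaving the tree is 5 7 (4); add 5.
Step 4: cheapest edge leaving the tree is 1 6 (6); add 6.
Step 5: cheapest edge leaving the tree is 1 4 (7); add 4.
Step 6: cheapest edge leaving the tree is 2 5 (11); add 2.
Step 7: cheapest edge leaving the tree is 2 8 (2); add 8.
The 4th edge added is 1 6.

1-6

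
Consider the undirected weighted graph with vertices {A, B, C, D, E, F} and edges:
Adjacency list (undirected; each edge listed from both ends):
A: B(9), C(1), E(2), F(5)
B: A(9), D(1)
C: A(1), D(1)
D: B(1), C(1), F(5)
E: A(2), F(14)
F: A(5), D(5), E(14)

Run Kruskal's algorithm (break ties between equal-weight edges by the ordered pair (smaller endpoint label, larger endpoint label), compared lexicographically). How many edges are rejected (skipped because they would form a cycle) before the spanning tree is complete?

0

Kruskal's algorithm — process edges by increasing weight (ties by edge label):
A–C (1): add — endpoints in different components.
B–D (1): add — endpoints in different components.
C–D (1): add — endpoints in different components.
A–E (2): add — endpoints in different components.
A–F (5): add — endpoints in different components.
Edges rejected before the tree was complete: 0.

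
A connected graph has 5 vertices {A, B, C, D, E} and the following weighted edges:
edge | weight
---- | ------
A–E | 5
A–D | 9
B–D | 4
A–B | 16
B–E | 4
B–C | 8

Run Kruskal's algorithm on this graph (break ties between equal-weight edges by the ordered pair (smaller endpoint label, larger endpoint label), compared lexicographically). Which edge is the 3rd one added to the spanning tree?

A-E

Kruskal: consider edges lightest-first.
B–D (4): add. Components now {A} {B,D} {C} {E}
B–E (4): add. Components now {A} {B,D,E} {C}
A–E (5): add. Components now {A,B,D,E} {C}
B–C (8): add. Components now {A,B,C,D,E}
The 3rd edge added is A–E.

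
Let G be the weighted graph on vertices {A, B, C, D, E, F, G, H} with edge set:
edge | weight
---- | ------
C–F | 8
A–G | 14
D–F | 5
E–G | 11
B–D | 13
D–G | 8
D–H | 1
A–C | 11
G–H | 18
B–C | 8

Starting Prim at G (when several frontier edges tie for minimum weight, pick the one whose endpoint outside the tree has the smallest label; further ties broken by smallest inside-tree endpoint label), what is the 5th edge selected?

Grow the tree from G using Prim:
Step 1: frontier [D–G 8, E–G 11, A–G 14, G–H 18] → take D–G (8); add D.
Step 2: frontier [D–H 1, D–F 5, B–D 13, E–G 11, A–G 14, G–H 18] → take D–H (1); add H.
Step 3: frontier [D–F 5, B–D 13, E–G 11, A–G 14] → take D–F (5); add F.
Step 4: frontier [B–D 13, C–F 8, E–G 11, A–G 14] → take C–F (8); add C.
Step 5: frontier [B–C 8, A–C 11, B–D 13, E–G 11, A–G 14] → take B–C (8); add B.
Step 6: frontier [A–C 11, E–G 11, A–G 14] → take A–C (11); add A.
Step 7: frontier [E–G 11] → take E–G (11); add E.
The 5th edge added is B–C.

B-C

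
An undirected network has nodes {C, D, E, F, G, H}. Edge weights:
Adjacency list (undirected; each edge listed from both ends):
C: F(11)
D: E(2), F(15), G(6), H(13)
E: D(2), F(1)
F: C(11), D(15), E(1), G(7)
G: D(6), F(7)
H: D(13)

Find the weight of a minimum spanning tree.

Grow the tree from G using Prim:
Step 1: cheapest edge leaving the tree is D–G (6); add D.
Step 2: cheapest edge leaving the tree is D–E (2); add E.
Step 3: cheapest edge leaving the tree is E–F (1); add F.
Step 4: cheapest edge leaving the tree is C–F (11); add C.
Step 5: cheapest edge leaving the tree is D–H (13); add H.
MST edges: D–G, D–E, E–F, C–F, D–H; total weight 6+2+1+11+13 = 33.

33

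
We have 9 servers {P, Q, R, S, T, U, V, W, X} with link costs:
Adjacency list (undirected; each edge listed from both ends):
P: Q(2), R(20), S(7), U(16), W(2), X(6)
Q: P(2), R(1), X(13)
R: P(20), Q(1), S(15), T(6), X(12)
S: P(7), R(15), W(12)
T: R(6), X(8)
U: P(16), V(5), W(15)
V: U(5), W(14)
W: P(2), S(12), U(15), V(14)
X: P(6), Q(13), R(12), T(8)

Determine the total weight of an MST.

Prim, starting at W.
Step 1: cheapest edge leaving the tree is P W (2); add P.
Step 2: cheapest edge leaving the tree is P Q (2); add Q.
Step 3: cheapest edge leaving the tree is Q R (1); add R.
Step 4: cheapest edge leaving the tree is R T (6); add T.
Step 5: cheapest edge leaving the tree is P X (6); add X.
Step 6: cheapest edge leaving the tree is P S (7); add S.
Step 7: cheapest edge leaving the tree is V W (14); add V.
Step 8: cheapest edge leaving the tree is U V (5); add U.
MST edges: P W, P Q, Q R, R T, P X, P S, V W, U V; total weight 2+2+1+6+6+7+14+5 = 43.

43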